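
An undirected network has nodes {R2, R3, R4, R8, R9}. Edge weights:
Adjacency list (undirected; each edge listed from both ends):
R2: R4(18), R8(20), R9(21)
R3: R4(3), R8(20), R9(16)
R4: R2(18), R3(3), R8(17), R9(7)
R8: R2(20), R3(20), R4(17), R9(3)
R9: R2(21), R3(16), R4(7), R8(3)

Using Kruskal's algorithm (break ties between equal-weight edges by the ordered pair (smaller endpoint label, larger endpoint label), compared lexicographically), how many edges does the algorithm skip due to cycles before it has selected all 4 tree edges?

Kruskal's algorithm — process edges by increasing weight (ties by edge label):
R3–R4 (3): add. Components now {R2} {R3,R4} {R9} {R8}
R8–R9 (3): add. Components now {R2} {R3,R4} {R8,R9}
R4–R9 (7): add. Components now {R2} {R3,R4,R8,R9}
R3–R9 (16): skip — R9 and R3 already connected.
R4–R8 (17): skip — R4 and R8 already connected.
R2–R4 (18): add. Components now {R2,R3,R4,R8,R9}
Edges rejected before the tree was complete: 2.

2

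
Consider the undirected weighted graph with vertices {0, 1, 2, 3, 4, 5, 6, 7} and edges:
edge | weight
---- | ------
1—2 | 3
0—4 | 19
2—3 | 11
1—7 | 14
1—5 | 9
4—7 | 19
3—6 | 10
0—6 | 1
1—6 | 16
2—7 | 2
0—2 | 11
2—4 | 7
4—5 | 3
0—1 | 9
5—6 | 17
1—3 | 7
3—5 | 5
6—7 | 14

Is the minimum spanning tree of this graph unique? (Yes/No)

Kruskal: consider edges lightest-first.
0—6 (1): add — endpoints in different components.
2—7 (2): add — endpoints in different components.
1—2 (3): add — endpoints in different components.
4—5 (3): add — endpoints in different components.
3—5 (5): add — endpoints in different components.
1—3 (7): add — endpoints in different components.
2—4 (7): skip — 2 and 4 already connected.
0—1 (9): add — endpoints in different components.
Non-tree edge 2—4 has weight 7, equal to the heaviest edge on its tree cycle — swapping gives another MST of the same weight. Not unique.

No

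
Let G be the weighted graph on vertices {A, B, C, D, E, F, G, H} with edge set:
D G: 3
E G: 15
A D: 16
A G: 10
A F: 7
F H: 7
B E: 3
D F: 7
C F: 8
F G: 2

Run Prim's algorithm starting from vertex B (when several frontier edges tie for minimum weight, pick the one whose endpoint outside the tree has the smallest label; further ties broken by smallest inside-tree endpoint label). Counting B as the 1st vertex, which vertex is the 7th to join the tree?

H

Grow the tree from B using Prim:
Step 1: frontier [B E 3] → take B E (3); add E.
Step 2: frontier [E G 15] → take E G (15); add G.
Step 3: frontier [F G 2, D G 3, A G 10] → take F G (2); add F.
Step 4: frontier [A F 7, D F 7, F H 7, C F 8, D G 3, A G 10] → take D G (3); add D.
Step 5: frontier [A D 16, A F 7, F H 7, C F 8, A G 10] → take A F (7); add A.
Step 6: frontier [F H 7, C F 8] → take F H (7); add H.
Step 7: frontier [C F 8] → take C F (8); add C.
Vertex order: B, E, G, F, D, A, H, C. The 7th vertex is H.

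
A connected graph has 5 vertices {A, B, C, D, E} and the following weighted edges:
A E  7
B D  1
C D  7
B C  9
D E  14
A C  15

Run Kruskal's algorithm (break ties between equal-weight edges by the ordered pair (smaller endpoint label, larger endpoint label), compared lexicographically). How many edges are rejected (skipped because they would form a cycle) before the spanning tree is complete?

Kruskal's algorithm — process edges by increasing weight (ties by edge label):
B D (1): add — endpoints in different components.
A E (7): add — endpoints in different components.
C D (7): add — endpoints in different components.
B C (9): skip — B and C already connected.
D E (14): add — endpoints in different components.
Edges rejected before the tree was complete: 1.

1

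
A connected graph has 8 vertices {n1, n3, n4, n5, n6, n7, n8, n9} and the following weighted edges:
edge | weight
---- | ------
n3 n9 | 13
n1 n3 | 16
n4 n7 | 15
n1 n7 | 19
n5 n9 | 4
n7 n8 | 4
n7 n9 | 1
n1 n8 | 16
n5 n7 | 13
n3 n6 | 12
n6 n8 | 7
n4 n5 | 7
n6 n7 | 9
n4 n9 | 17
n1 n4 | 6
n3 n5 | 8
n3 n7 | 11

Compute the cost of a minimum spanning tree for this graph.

37

Prim, starting at n6.
Step 1: cheapest edge leaving the tree is n6 n8 (7); add n8.
Step 2: cheapest edge leaving the tree is n7 n8 (4); add n7.
Step 3: cheapest edge leaving the tree is n7 n9 (1); add n9.
Step 4: cheapest edge leaving the tree is n5 n9 (4); add n5.
Step 5: cheapest edge leaving the tree is n4 n5 (7); add n4.
Step 6: cheapest edge leaving the tree is n1 n4 (6); add n1.
Step 7: cheapest edge leaving the tree is n3 n5 (8); add n3.
MST edges: n6 n8, n7 n8, n7 n9, n5 n9, n4 n5, n1 n4, n3 n5; total weight 7+4+1+4+7+6+8 = 37.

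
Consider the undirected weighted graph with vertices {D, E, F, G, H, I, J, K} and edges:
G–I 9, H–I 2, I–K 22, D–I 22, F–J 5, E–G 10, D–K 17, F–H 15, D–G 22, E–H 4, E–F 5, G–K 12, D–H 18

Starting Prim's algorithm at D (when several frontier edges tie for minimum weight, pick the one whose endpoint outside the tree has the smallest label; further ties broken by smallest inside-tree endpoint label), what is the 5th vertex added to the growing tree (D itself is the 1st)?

Prim's algorithm from D:
Step 1: cheapest edge leaving the tree is D–K (17); add K.
Step 2: cheapest edge leaving the tree is G–K (12); add G.
Step 3: cheapest edge leaving the tree is G–I (9); add I.
Step 4: cheapest edge leaving the tree is H–I (2); add H.
Step 5: cheapest edge leaving the tree is E–H (4); add E.
Step 6: cheapest edge leaving the tree is E–F (5); add F.
Step 7: cheapest edge leaving the tree is F–J (5); add J.
Vertex order: D, K, G, I, H, E, F, J. The 5th vertex is H.

H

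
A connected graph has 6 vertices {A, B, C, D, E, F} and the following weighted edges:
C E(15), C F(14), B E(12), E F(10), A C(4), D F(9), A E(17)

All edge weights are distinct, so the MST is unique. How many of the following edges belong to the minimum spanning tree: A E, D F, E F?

Kruskal: consider edges lightest-first.
A C (4): add — endpoints in different components.
D F (9): add — endpoints in different components.
E F (10): add — endpoints in different components.
B E (12): add — endpoints in different components.
C F (14): add — endpoints in different components.
MST edge set: {A C, D F, E F, B E, C F}.
Of the listed edges, {D F, E F} are in the MST → 2.

2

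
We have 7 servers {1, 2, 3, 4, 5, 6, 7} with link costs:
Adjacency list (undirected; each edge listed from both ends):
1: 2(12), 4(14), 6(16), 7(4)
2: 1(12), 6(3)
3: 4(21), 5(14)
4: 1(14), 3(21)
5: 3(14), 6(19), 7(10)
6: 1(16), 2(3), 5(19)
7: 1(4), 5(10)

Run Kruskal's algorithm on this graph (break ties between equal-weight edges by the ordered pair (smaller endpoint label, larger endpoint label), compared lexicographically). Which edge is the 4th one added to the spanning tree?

1-2

Kruskal: consider edges lightest-first.
2—6 (3): add. Components now {1} {2,6} {3} {4} {5} {7}
1—7 (4): add. Components now {1,7} {2,6} {3} {4} {5}
5—7 (10): add. Components now {1,5,7} {2,6} {3} {4}
1—2 (12): add. Components now {1,2,5,6,7} {3} {4}
1—4 (14): add. Components now {1,2,4,5,6,7} {3}
3—5 (14): add. Components now {1,2,3,4,5,6,7}
The 4th edge added is 1—2.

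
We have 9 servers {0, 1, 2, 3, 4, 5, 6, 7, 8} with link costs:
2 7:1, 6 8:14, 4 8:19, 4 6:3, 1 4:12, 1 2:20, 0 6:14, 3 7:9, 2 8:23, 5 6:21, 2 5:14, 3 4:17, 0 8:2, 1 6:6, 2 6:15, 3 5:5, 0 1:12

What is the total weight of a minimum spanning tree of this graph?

53

Grow the tree from 5 using Prim:
Step 1: cheapest edge leaving the tree is 3 5 (5); add 3.
Step 2: cheapest edge leaving the tree is 3 7 (9); add 7.
Step 3: cheapest edge leaving the tree is 2 7 (1); add 2.
Step 4: cheapest edge leaving the tree is 2 6 (15); add 6.
Step 5: cheapest edge leaving the tree is 4 6 (3); add 4.
Step 6: cheapest edge leaving the tree is 1 6 (6); add 1.
Step 7: cheapest edge leaving the tree is 0 1 (12); add 0.
Step 8: cheapest edge leaving the tree is 0 8 (2); add 8.
MST edges: 3 5, 3 7, 2 7, 2 6, 4 6, 1 6, 0 1, 0 8; total weight 5+9+1+15+3+6+12+2 = 53.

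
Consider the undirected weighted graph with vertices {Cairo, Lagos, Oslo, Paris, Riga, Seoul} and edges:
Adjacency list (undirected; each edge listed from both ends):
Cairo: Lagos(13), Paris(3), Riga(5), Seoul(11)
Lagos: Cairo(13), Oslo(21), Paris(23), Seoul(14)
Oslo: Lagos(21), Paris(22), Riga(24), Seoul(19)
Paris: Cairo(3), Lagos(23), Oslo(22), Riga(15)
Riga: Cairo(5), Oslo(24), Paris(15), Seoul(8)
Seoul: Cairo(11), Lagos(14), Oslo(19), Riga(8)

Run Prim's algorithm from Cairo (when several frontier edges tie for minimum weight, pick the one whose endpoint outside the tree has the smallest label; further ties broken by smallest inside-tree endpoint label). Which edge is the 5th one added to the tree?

Prim's algorithm from Cairo:
Step 1: frontier [Cairo—Paris 3, Cairo—Riga 5, Cairo—Seoul 11, Cairo—Lagos 13] → take Cairo—Paris (3); add Paris.
Step 2: frontier [Cairo—Riga 5, Cairo—Seoul 11, Cairo—Lagos 13, Paris—Riga 15, Oslo—Paris 22, Lagos—Paris 23] → take Cairo—Riga (5); add Riga.
Step 3: frontier [Cairo—Seoul 11, Cairo—Lagos 13, Oslo—Paris 22, Lagos—Paris 23, Riga—Seoul 8, Oslo—Riga 24] → take Riga—Seoul (8); add Seoul.
Step 4: frontier [Cairo—Lagos 13, Oslo—Paris 22, Lagos—Paris 23, Oslo—Riga 24, Lagos—Seoul 14, Oslo—Seoul 19] → take Cairo—Lagos (13); add Lagos.
Step 5: frontier [Lagos—Oslo 21, Oslo—Paris 22, Oslo—Riga 24, Oslo—Seoul 19] → take Oslo—Seoul (19); add Oslo.
The 5th edge added is Oslo—Seoul.

Oslo-Seoul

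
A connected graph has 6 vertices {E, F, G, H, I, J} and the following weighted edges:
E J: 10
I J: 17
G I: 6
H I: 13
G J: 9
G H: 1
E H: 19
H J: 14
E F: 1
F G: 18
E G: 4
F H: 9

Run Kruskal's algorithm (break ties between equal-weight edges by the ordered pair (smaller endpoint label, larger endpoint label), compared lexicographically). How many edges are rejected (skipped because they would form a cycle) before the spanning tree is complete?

1

Sort edges by weight, then run Kruskal:
E F (1): add — endpoints in different components.
G H (1): add — endpoints in different components.
E G (4): add — endpoints in different components.
G I (6): add — endpoints in different components.
F H (9): skip — F and H already connected.
G J (9): add — endpoints in different components.
Edges rejected before the tree was complete: 1.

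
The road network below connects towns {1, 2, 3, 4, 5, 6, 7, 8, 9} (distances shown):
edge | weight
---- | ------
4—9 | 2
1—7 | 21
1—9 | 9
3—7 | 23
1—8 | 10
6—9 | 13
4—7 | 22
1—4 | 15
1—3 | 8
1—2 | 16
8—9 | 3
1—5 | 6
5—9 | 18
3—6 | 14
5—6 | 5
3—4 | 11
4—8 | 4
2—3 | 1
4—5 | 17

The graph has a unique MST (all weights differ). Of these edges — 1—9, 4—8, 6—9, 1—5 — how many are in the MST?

Kruskal's algorithm — process edges by increasing weight (ties by edge label):
2—3 (1): add — endpoints in different components.
4—9 (2): add — endpoints in different components.
8—9 (3): add — endpoints in different components.
4—8 (4): skip — 4 and 8 already connected.
5—6 (5): add — endpoints in different components.
1—5 (6): add — endpoints in different components.
1—3 (8): add — endpoints in different components.
1—9 (9): add — endpoints in different components.
1—8 (10): skip — 1 and 8 already connected.
3—4 (11): skip — 3 and 4 already connected.
6—9 (13): skip — 6 and 9 already connected.
3—6 (14): skip — 3 and 6 already connected.
1—4 (15): skip — 1 and 4 already connected.
1—2 (16): skip — 1 and 2 already connected.
4—5 (17): skip — 4 and 5 already connected.
5—9 (18): skip — 5 and 9 already connected.
1—7 (21): add — endpoints in different components.
MST edge set: {2—3, 4—9, 8—9, 5—6, 1—5, 1—3, 1—9, 1—7}.
Of the listed edges, {1—9, 1—5} are in the MST → 2.

2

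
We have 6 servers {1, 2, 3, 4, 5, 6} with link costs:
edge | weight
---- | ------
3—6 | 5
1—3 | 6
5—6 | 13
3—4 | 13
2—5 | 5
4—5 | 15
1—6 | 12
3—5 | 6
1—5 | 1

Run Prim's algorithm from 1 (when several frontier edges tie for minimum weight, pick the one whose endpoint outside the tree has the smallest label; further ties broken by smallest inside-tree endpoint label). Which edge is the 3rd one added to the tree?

Prim's algorithm from 1:
Step 1: frontier [1—5 1, 1—3 6, 1—6 12] → take 1—5 (1); add 5.
Step 2: frontier [1—3 6, 1—6 12, 2—5 5, 3—5 6, 5—6 13, 4—5 15] → take 2—5 (5); add 2.
Step 3: frontier [1—3 6, 1—6 12, 3—5 6, 5—6 13, 4—5 15] → take 1—3 (6); add 3.
Step 4: frontier [1—6 12, 3—6 5, 3—4 13, 5—6 13, 4—5 15] → take 3—6 (5); add 6.
Step 5: frontier [3—4 13, 4—5 15] → take 3—4 (13); add 4.
The 3rd edge added is 1—3.

1-3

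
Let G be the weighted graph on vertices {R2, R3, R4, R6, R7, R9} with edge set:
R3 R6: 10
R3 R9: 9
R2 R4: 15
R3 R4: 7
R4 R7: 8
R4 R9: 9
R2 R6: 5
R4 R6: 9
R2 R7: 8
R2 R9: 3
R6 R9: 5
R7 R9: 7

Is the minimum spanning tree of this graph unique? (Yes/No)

Kruskal: consider edges lightest-first.
R2 R9 (3): add. Components now {R2,R9} {R4} {R6} {R7} {R3}
R2 R6 (5): add. Components now {R2,R6,R9} {R4} {R7} {R3}
R6 R9 (5): skip — R9 and R6 already connected.
R3 R4 (7): add. Components now {R2,R6,R9} {R3,R4} {R7}
R7 R9 (7): add. Components now {R2,R6,R7,R9} {R3,R4}
R2 R7 (8): skip — R2 and R7 already connected.
R4 R7 (8): add. Components now {R2,R3,R4,R6,R7,R9}
Non-tree edge R6 R9 has weight 5, equal to the heaviest edge on its tree cycle — swapping gives another MST of the same weight. Not unique.

No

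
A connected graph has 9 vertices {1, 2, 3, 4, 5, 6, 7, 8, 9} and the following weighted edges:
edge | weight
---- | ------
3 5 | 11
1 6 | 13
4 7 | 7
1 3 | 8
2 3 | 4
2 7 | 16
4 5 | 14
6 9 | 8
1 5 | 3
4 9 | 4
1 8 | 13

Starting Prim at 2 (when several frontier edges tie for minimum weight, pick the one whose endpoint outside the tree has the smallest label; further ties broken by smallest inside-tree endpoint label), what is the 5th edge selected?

6-9

Grow the tree from 2 using Prim:
Step 1: frontier [2 3 4, 2 7 16] → take 2 3 (4); add 3.
Step 2: frontier [2 7 16, 1 3 8, 3 5 11] → take 1 3 (8); add 1.
Step 3: frontier [1 5 3, 1 6 13, 1 8 13, 2 7 16, 3 5 11] → take 1 5 (3); add 5.
Step 4: frontier [1 6 13, 1 8 13, 2 7 16, 4 5 14] → take 1 6 (13); add 6.
Step 5: frontier [1 8 13, 2 7 16, 4 5 14, 6 9 8] → take 6 9 (8); add 9.
Step 6: frontier [1 8 13, 2 7 16, 4 5 14, 4 9 4] → take 4 9 (4); add 4.
Step 7: frontier [1 8 13, 2 7 16, 4 7 7] → take 4 7 (7); add 7.
Step 8: frontier [1 8 13] → take 1 8 (13); add 8.
The 5th edge added is 6 9.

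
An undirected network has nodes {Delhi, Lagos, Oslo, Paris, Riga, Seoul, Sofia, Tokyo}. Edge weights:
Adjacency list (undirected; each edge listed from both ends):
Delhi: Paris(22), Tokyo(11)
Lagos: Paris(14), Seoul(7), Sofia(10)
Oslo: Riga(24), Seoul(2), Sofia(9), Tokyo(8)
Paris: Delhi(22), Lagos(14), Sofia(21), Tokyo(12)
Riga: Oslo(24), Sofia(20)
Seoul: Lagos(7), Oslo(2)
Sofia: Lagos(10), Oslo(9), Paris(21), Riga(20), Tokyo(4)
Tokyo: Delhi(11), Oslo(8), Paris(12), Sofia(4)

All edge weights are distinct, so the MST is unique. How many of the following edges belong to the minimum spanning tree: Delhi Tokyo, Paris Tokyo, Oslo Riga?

Kruskal: consider edges lightest-first.
Oslo Seoul (2): add — endpoints in different components.
Sofia Tokyo (4): add — endpoints in different components.
Lagos Seoul (7): add — endpoints in different components.
Oslo Tokyo (8): add — endpoints in different components.
Oslo Sofia (9): skip — Sofia and Oslo already connected.
Lagos Sofia (10): skip — Sofia and Lagos already connected.
Delhi Tokyo (11): add — endpoints in different components.
Paris Tokyo (12): add — endpoints in different components.
Lagos Paris (14): skip — Paris and Lagos already connected.
Riga Sofia (20): add — endpoints in different components.
MST edge set: {Oslo Seoul, Sofia Tokyo, Lagos Seoul, Oslo Tokyo, Delhi Tokyo, Paris Tokyo, Riga Sofia}.
Of the listed edges, {Delhi Tokyo, Paris Tokyo} are in the MST → 2.

2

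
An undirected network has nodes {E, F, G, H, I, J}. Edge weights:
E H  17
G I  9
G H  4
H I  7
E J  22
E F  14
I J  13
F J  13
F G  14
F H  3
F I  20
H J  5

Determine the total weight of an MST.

Prim, starting at E.
Step 1: frontier [E F 14, E H 17, E J 22] → take E F (14); add F.
Step 2: frontier [E H 17, E J 22, F H 3, F J 13, F G 14, F I 20] → take F H (3); add H.
Step 3: frontier [E J 22, F J 13, F G 14, F I 20, G H 4, H J 5, H I 7] → take G H (4); add G.
Step 4: frontier [E J 22, F J 13, F I 20, G I 9, H J 5, H I 7] → take H J (5); add J.
Step 5: frontier [F I 20, G I 9, H I 7, I J 13] → take H I (7); add I.
MST edges: E F, F H, G H, H J, H I; total weight 14+3+4+5+7 = 33.

33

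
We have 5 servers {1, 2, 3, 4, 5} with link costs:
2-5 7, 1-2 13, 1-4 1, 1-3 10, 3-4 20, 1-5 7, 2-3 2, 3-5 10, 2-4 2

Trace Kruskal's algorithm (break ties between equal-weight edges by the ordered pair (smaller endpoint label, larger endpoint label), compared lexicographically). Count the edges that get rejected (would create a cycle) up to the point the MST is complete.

Kruskal's algorithm — process edges by increasing weight (ties by edge label):
1-4 (1): add. Components now {1,4} {2} {3} {5}
2-3 (2): add. Components now {1,4} {2,3} {5}
2-4 (2): add. Components now {1,2,3,4} {5}
1-5 (7): add. Components now {1,2,3,4,5}
Edges rejected before the tree was complete: 0.

0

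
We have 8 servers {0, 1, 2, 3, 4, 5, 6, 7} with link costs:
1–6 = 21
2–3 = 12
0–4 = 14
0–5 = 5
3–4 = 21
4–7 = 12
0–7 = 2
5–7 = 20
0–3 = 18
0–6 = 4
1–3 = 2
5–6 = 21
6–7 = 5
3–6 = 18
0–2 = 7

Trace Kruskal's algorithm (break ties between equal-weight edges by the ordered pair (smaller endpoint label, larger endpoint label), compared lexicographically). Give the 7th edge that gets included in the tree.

4-7

Sort edges by weight, then run Kruskal:
0–7 (2): add — endpoints in different components.
1–3 (2): add — endpoints in different components.
0–6 (4): add — endpoints in different components.
0–5 (5): add — endpoints in different components.
6–7 (5): skip — 6 and 7 already connected.
0–2 (7): add — endpoints in different components.
2–3 (12): add — endpoints in different components.
4–7 (12): add — endpoints in different components.
The 7th edge added is 4–7.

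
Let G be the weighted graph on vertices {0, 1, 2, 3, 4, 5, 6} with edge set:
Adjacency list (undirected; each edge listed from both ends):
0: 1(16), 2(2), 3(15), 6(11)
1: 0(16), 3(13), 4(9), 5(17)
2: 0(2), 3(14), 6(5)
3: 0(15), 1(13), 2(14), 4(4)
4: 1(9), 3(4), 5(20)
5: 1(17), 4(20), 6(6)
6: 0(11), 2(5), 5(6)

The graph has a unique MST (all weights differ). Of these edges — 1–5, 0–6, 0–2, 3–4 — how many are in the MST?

Sort edges by weight, then run Kruskal:
0–2 (2): add. Components now {0,2} {1} {3} {4} {5} {6}
3–4 (4): add. Components now {0,2} {1} {3,4} {5} {6}
2–6 (5): add. Components now {0,2,6} {1} {3,4} {5}
5–6 (6): add. Components now {0,2,5,6} {1} {3,4}
1–4 (9): add. Components now {0,2,5,6} {1,3,4}
0–6 (11): skip — 0 and 6 already connected.
1–3 (13): skip — 1 and 3 already connected.
2–3 (14): add. Components now {0,1,2,3,4,5,6}
MST edge set: {0–2, 3–4, 2–6, 5–6, 1–4, 2–3}.
Of the listed edges, {0–2, 3–4} are in the MST → 2.

2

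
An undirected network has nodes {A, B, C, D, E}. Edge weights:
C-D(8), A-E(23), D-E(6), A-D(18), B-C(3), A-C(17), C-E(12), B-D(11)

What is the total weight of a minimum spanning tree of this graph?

34

Prim, starting at A.
Step 1: frontier [A-C 17, A-D 18, A-E 23] → take A-C (17); add C.
Step 2: frontier [A-D 18, A-E 23, B-C 3, C-D 8, C-E 12] → take B-C (3); add B.
Step 3: frontier [A-D 18, A-E 23, B-D 11, C-D 8, C-E 12] → take C-D (8); add D.
Step 4: frontier [A-E 23, C-E 12, D-E 6] → take D-E (6); add E.
MST edges: A-C, B-C, C-D, D-E; total weight 17+3+8+6 = 34.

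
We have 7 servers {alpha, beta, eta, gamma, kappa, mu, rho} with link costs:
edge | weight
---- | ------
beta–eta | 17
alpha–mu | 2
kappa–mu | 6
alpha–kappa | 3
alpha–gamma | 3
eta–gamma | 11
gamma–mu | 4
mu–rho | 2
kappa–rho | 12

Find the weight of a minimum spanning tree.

38

Kruskal: consider edges lightest-first.
alpha–mu (2): add — endpoints in different components.
mu–rho (2): add — endpoints in different components.
alpha–gamma (3): add — endpoints in different components.
alpha–kappa (3): add — endpoints in different components.
gamma–mu (4): skip — gamma and mu already connected.
kappa–mu (6): skip — kappa and mu already connected.
eta–gamma (11): add — endpoints in different components.
kappa–rho (12): skip — kappa and rho already connected.
beta–eta (17): add — endpoints in different components.
MST edges: alpha–mu, mu–rho, alpha–gamma, alpha–kappa, eta–gamma, beta–eta; total weight 2+2+3+3+11+17 = 38.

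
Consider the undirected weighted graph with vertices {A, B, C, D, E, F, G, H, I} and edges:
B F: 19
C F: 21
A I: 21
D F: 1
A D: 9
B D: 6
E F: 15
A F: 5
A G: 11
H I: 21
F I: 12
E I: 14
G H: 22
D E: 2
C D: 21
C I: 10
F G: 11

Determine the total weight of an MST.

Sort edges by weight, then run Kruskal:
D F (1): add — endpoints in different components.
D E (2): add — endpoints in different components.
A F (5): add — endpoints in different components.
B D (6): add — endpoints in different components.
A D (9): skip — A and D already connected.
C I (10): add — endpoints in different components.
A G (11): add — endpoints in different components.
F G (11): skip — F and G already connected.
F I (12): add — endpoints in different components.
E I (14): skip — E and I already connected.
E F (15): skip — E and F already connected.
B F (19): skip — B and F already connected.
A I (21): skip — A and I already connected.
C D (21): skip — C and D already connected.
C F (21): skip — C and F already connected.
H I (21): add — endpoints in different components.
MST edges: D F, D E, A F, B D, C I, A G, F I, H I; total weight 1+2+5+6+10+11+12+21 = 68.

68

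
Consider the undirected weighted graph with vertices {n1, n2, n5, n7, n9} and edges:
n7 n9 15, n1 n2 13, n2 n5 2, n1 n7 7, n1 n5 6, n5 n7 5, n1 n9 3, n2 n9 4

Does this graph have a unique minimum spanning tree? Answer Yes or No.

Kruskal's algorithm — process edges by increasing weight (ties by edge label):
n2 n5 (2): add — endpoints in different components.
n1 n9 (3): add — endpoints in different components.
n2 n9 (4): add — endpoints in different components.
n5 n7 (5): add — endpoints in different components.
Every non-tree edge has weight strictly greater than the heaviest edge on the tree path between its endpoints, so the MST is unique.

Yes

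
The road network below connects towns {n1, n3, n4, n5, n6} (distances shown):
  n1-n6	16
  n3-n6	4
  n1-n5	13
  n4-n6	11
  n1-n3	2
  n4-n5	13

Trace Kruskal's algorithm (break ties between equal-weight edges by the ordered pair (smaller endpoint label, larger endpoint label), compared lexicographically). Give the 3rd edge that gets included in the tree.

Kruskal: consider edges lightest-first.
n1-n3 (2): add. Components now {n5} {n4} {n1,n3} {n6}
n3-n6 (4): add. Components now {n5} {n4} {n1,n3,n6}
n4-n6 (11): add. Components now {n5} {n1,n3,n4,n6}
n1-n5 (13): add. Components now {n1,n3,n4,n5,n6}
The 3rd edge added is n4-n6.

n4-n6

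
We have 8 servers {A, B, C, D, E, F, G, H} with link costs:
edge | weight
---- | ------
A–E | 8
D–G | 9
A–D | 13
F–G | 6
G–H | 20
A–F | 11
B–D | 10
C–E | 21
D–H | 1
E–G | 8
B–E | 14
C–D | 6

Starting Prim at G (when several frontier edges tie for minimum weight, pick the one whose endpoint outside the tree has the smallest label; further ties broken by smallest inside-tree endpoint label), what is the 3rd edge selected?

A-E

Prim, starting at G.
Step 1: frontier [F–G 6, E–G 8, D–G 9, G–H 20] → take F–G (6); add F.
Step 2: frontier [A–F 11, E–G 8, D–G 9, G–H 20] → take E–G (8); add E.
Step 3: frontier [A–E 8, B–E 14, C–E 21, A–F 11, D–G 9, G–H 20] → take A–E (8); add A.
Step 4: frontier [A–D 13, B–E 14, C–E 21, D–G 9, G–H 20] → take D–G (9); add D.
Step 5: frontier [D–H 1, C–D 6, B–D 10, B–E 14, C–E 21, G–H 20] → take D–H (1); add H.
Step 6: frontier [C–D 6, B–D 10, B–E 14, C–E 21] → take C–D (6); add C.
Step 7: frontier [B–D 10, B–E 14] → take B–D (10); add B.
The 3rd edge added is A–E.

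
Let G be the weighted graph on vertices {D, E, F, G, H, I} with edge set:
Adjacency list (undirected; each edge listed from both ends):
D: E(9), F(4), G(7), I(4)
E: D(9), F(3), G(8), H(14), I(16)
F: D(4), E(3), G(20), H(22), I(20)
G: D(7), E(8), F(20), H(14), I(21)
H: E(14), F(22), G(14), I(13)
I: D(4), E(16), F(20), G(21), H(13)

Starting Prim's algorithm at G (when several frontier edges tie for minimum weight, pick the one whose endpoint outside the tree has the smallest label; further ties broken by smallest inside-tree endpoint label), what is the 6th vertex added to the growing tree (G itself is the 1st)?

Grow the tree from G using Prim:
Step 1: cheapest edge leaving the tree is D G (7); add D.
Step 2: cheapest edge leaving the tree is D F (4); add F.
Step 3: cheapest edge leaving the tree is E F (3); add E.
Step 4: cheapest edge leaving the tree is D I (4); add I.
Step 5: cheapest edge leaving the tree is H I (13); add H.
Vertex order: G, D, F, E, I, H. The 6th vertex is H.

H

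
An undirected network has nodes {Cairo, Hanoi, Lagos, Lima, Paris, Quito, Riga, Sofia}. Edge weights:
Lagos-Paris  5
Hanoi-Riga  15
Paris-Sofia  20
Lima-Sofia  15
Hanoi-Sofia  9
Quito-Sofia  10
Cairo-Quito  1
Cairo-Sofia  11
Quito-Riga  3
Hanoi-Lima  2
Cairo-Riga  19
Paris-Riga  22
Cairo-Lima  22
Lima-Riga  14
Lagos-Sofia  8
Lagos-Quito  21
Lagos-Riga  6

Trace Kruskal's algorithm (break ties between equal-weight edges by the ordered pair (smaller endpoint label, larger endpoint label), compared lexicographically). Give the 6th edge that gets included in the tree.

Lagos-Sofia

Sort edges by weight, then run Kruskal:
Cairo-Quito (1): add — endpoints in different components.
Hanoi-Lima (2): add — endpoints in different components.
Quito-Riga (3): add — endpoints in different components.
Lagos-Paris (5): add — endpoints in different components.
Lagos-Riga (6): add — endpoints in different components.
Lagos-Sofia (8): add — endpoints in different components.
Hanoi-Sofia (9): add — endpoints in different components.
The 6th edge added is Lagos-Sofia.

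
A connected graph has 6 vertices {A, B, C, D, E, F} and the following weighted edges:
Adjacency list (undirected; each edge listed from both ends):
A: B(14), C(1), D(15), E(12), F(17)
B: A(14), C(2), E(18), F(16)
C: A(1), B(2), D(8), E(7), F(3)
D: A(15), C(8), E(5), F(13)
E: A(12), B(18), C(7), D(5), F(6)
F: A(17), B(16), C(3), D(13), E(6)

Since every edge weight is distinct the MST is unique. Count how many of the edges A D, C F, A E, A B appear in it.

Kruskal's algorithm — process edges by increasing weight (ties by edge label):
A C (1): add. Components now {A,C} {B} {D} {E} {F}
B C (2): add. Components now {A,B,C} {D} {E} {F}
C F (3): add. Components now {A,B,C,F} {D} {E}
D E (5): add. Components now {A,B,C,F} {D,E}
E F (6): add. Components now {A,B,C,D,E,F}
MST edge set: {A C, B C, C F, D E, E F}.
Of the listed edges, {C F} are in the MST → 1.

1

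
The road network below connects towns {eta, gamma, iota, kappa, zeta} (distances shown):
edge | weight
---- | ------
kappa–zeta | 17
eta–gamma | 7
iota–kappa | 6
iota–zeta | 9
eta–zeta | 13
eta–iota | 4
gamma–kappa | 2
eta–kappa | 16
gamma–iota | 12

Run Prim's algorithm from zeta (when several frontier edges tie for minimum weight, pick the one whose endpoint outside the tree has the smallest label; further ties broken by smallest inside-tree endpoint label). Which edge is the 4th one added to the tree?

gamma-kappa

Prim's algorithm from zeta:
Step 1: frontier [iota–zeta 9, eta–zeta 13, kappa–zeta 17] → take iota–zeta (9); add iota.
Step 2: frontier [eta–iota 4, iota–kappa 6, gamma–iota 12, eta–zeta 13, kappa–zeta 17] → take eta–iota (4); add eta.
Step 3: frontier [eta–gamma 7, eta–kappa 16, iota–kappa 6, gamma–iota 12, kappa–zeta 17] → take iota–kappa (6); add kappa.
Step 4: frontier [eta–gamma 7, gamma–iota 12, gamma–kappa 2] → take gamma–kappa (2); add gamma.
The 4th edge added is gamma–kappa.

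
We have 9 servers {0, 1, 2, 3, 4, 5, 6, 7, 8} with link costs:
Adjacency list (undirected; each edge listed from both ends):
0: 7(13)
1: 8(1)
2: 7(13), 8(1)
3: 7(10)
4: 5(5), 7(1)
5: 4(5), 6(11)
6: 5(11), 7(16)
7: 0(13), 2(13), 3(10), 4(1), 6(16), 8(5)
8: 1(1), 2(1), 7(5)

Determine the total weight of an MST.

47

Kruskal: consider edges lightest-first.
1-8 (1): add — endpoints in different components.
2-8 (1): add — endpoints in different components.
4-7 (1): add — endpoints in different components.
4-5 (5): add — endpoints in different components.
7-8 (5): add — endpoints in different components.
3-7 (10): add — endpoints in different components.
5-6 (11): add — endpoints in different components.
0-7 (13): add — endpoints in different components.
MST edges: 1-8, 2-8, 4-7, 4-5, 7-8, 3-7, 5-6, 0-7; total weight 1+1+1+5+5+10+11+13 = 47.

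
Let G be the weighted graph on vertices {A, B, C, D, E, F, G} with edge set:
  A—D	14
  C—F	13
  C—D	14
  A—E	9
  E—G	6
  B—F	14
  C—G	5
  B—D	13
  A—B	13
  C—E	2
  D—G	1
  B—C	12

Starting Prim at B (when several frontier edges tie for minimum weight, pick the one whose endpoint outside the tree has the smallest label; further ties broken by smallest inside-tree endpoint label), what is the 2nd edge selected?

C-E

Prim, starting at B.
Step 1: frontier [B—C 12, A—B 13, B—D 13, B—F 14] → take B—C (12); add C.
Step 2: frontier [A—B 13, B—D 13, B—F 14, C—E 2, C—G 5, C—F 13, C—D 14] → take C—E (2); add E.
Step 3: frontier [A—B 13, B—D 13, B—F 14, C—G 5, C—F 13, C—D 14, E—G 6, A—E 9] → take C—G (5); add G.
Step 4: frontier [A—B 13, B—D 13, B—F 14, C—F 13, C—D 14, A—E 9, D—G 1] → take D—G (1); add D.
Step 5: frontier [A—B 13, B—F 14, C—F 13, A—D 14, A—E 9] → take A—E (9); add A.
Step 6: frontier [B—F 14, C—F 13] → take C—F (13); add F.
The 2nd edge added is C—E.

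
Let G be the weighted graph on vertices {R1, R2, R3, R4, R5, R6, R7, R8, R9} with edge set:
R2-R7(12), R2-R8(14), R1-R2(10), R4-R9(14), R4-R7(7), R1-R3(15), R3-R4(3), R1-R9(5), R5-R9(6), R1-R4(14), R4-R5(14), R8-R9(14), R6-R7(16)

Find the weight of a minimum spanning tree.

73

Prim's algorithm from R3:
Step 1: cheapest edge leaving the tree is R3-R4 (3); add R4.
Step 2: cheapest edge leaving the tree is R4-R7 (7); add R7.
Step 3: cheapest edge leaving the tree is R2-R7 (12); add R2.
Step 4: cheapest edge leaving the tree is R1-R2 (10); add R1.
Step 5: cheapest edge leaving the tree is R1-R9 (5); add R9.
Step 6: cheapest edge leaving the tree is R5-R9 (6); add R5.
Step 7: cheapest edge leaving the tree is R2-R8 (14); add R8.
Step 8: cheapest edge leaving the tree is R6-R7 (16); add R6.
MST edges: R3-R4, R4-R7, R2-R7, R1-R2, R1-R9, R5-R9, R2-R8, R6-R7; total weight 3+7+12+10+5+6+14+16 = 73.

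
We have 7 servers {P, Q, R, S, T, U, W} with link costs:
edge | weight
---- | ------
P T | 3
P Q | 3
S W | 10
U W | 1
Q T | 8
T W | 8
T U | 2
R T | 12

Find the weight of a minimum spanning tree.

Grow the tree from U using Prim:
Step 1: frontier [U W 1, T U 2] → take U W (1); add W.
Step 2: frontier [T U 2, T W 8, S W 10] → take T U (2); add T.
Step 3: frontier [P T 3, Q T 8, R T 12, S W 10] → take P T (3); add P.
Step 4: frontier [P Q 3, Q T 8, R T 12, S W 10] → take P Q (3); add Q.
Step 5: frontier [R T 12, S W 10] → take S W (10); add S.
Step 6: frontier [R T 12] → take R T (12); add R.
MST edges: U W, T U, P T, P Q, S W, R T; total weight 1+2+3+3+10+12 = 31.

31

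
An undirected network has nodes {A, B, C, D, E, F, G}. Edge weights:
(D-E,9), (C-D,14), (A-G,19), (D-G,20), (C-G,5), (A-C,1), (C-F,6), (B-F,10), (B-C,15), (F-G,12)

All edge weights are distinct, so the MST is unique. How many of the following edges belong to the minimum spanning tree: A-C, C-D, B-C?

2

Kruskal: consider edges lightest-first.
A-C (1): add — endpoints in different components.
C-G (5): add — endpoints in different components.
C-F (6): add — endpoints in different components.
D-E (9): add — endpoints in different components.
B-F (10): add — endpoints in different components.
F-G (12): skip — F and G already connected.
C-D (14): add — endpoints in different components.
MST edge set: {A-C, C-G, C-F, D-E, B-F, C-D}.
Of the listed edges, {A-C, C-D} are in the MST → 2.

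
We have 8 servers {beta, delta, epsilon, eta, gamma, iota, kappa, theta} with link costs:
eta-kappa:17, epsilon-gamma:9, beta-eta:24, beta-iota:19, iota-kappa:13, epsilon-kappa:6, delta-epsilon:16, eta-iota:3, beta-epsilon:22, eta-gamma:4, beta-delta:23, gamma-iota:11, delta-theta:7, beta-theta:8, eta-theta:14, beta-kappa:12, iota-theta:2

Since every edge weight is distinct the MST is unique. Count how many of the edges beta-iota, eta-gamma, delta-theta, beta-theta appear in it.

Sort edges by weight, then run Kruskal:
iota-theta (2): add — endpoints in different components.
eta-iota (3): add — endpoints in different components.
eta-gamma (4): add — endpoints in different components.
epsilon-kappa (6): add — endpoints in different components.
delta-theta (7): add — endpoints in different components.
beta-theta (8): add — endpoints in different components.
epsilon-gamma (9): add — endpoints in different components.
MST edge set: {iota-theta, eta-iota, eta-gamma, epsilon-kappa, delta-theta, beta-theta, epsilon-gamma}.
Of the listed edges, {eta-gamma, delta-theta, beta-theta} are in the MST → 3.

3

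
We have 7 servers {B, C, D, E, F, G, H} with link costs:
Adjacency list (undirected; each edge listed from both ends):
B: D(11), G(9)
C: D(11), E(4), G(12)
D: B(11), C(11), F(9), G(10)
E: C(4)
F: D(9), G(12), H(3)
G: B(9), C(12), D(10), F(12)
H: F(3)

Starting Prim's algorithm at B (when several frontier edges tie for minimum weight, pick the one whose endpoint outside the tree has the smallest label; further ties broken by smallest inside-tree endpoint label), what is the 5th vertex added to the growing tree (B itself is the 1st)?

Prim, starting at B.
Step 1: frontier [B G 9, B D 11] → take B G (9); add G.
Step 2: frontier [B D 11, D G 10, C G 12, F G 12] → take D G (10); add D.
Step 3: frontier [D F 9, C D 11, C G 12, F G 12] → take D F (9); add F.
Step 4: frontier [C D 11, F H 3, C G 12] → take F H (3); add H.
Step 5: frontier [C D 11, C G 12] → take C D (11); add C.
Step 6: frontier [C E 4] → take C E (4); add E.
Vertex order: B, G, D, F, H, C, E. The 5th vertex is H.

H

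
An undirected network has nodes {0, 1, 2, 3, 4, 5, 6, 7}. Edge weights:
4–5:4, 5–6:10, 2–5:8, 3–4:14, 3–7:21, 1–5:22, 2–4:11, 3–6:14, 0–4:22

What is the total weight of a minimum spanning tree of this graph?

Grow the tree from 6 using Prim:
Step 1: frontier [5–6 10, 3–6 14] → take 5–6 (10); add 5.
Step 2: frontier [4–5 4, 2–5 8, 1–5 22, 3–6 14] → take 4–5 (4); add 4.
Step 3: frontier [2–4 11, 3–4 14, 0–4 22, 2–5 8, 1–5 22, 3–6 14] → take 2–5 (8); add 2.
Step 4: frontier [3–4 14, 0–4 22, 1–5 22, 3–6 14] → take 3–4 (14); add 3.
Step 5: frontier [3–7 21, 0–4 22, 1–5 22] → take 3–7 (21); add 7.
Step 6: frontier [0–4 22, 1–5 22] → take 0–4 (22); add 0.
Step 7: frontier [1–5 22] → take 1–5 (22); add 1.
MST edges: 5–6, 4–5, 2–5, 3–4, 3–7, 0–4, 1–5; total weight 10+4+8+14+21+22+22 = 101.

101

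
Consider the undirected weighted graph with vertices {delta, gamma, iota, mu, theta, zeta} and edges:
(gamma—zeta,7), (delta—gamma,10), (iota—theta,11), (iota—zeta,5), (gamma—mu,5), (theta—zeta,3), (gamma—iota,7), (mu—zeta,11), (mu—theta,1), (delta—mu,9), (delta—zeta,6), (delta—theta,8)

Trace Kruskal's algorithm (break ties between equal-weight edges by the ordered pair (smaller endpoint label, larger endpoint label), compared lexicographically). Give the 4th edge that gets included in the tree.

Kruskal: consider edges lightest-first.
mu—theta (1): add. Components now {iota} {mu,theta} {delta} {gamma} {zeta}
theta—zeta (3): add. Components now {iota} {mu,theta,zeta} {delta} {gamma}
gamma—mu (5): add. Components now {iota} {gamma,mu,theta,zeta} {delta}
iota—zeta (5): add. Components now {gamma,iota,mu,theta,zeta} {delta}
delta—zeta (6): add. Components now {delta,gamma,iota,mu,theta,zeta}
The 4th edge added is iota—zeta.

iota-zeta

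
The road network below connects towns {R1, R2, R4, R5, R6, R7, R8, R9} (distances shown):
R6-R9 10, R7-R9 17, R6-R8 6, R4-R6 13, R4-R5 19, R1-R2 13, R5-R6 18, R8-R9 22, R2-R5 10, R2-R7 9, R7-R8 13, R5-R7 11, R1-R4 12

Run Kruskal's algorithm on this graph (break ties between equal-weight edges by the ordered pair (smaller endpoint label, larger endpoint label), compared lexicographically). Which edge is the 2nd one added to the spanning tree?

Kruskal's algorithm — process edges by increasing weight (ties by edge label):
R6-R8 (6): add — endpoints in different components.
R2-R7 (9): add — endpoints in different components.
R2-R5 (10): add — endpoints in different components.
R6-R9 (10): add — endpoints in different components.
R5-R7 (11): skip — R7 and R5 already connected.
R1-R4 (12): add — endpoints in different components.
R1-R2 (13): add — endpoints in different components.
R4-R6 (13): add — endpoints in different components.
The 2nd edge added is R2-R7.

R2-R7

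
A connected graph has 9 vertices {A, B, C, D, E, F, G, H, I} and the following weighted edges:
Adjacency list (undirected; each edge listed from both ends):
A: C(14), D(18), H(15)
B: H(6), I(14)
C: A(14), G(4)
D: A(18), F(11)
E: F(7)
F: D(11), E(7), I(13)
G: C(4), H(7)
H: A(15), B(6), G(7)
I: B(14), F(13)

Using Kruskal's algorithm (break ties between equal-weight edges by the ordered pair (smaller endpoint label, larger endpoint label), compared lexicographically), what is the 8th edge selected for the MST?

Kruskal: consider edges lightest-first.
C G (4): add — endpoints in different components.
B H (6): add — endpoints in different components.
E F (7): add — endpoints in different components.
G H (7): add — endpoints in different components.
D F (11): add — endpoints in different components.
F I (13): add — endpoints in different components.
A C (14): add — endpoints in different components.
B I (14): add — endpoints in different components.
The 8th edge added is B I.

B-I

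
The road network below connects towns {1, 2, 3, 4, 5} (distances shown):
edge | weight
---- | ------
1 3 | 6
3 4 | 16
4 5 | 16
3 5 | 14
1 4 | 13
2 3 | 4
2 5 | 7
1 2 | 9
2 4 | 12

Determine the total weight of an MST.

Prim, starting at 2.
Step 1: cheapest edge leaving the tree is 2 3 (4); add 3.
Step 2: cheapest edge leaving the tree is 1 3 (6); add 1.
Step 3: cheapest edge leaving the tree is 2 5 (7); add 5.
Step 4: cheapest edge leaving the tree is 2 4 (12); add 4.
MST edges: 2 3, 1 3, 2 5, 2 4; total weight 4+6+7+12 = 29.

29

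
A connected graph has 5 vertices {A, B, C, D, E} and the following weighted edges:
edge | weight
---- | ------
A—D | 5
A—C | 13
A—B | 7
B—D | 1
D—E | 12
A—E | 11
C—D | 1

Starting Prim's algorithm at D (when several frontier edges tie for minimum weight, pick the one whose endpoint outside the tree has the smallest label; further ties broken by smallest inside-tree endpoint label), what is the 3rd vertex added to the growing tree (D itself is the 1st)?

Grow the tree from D using Prim:
Step 1: frontier [B—D 1, C—D 1, A—D 5, D—E 12] → take B—D (1); add B.
Step 2: frontier [A—B 7, C—D 1, A—D 5, D—E 12] → take C—D (1); add C.
Step 3: frontier [A—B 7, A—C 13, A—D 5, D—E 12] → take A—D (5); add A.
Step 4: frontier [A—E 11, D—E 12] → take A—E (11); add E.
Vertex order: D, B, C, A, E. The 3rd vertex is C.

C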